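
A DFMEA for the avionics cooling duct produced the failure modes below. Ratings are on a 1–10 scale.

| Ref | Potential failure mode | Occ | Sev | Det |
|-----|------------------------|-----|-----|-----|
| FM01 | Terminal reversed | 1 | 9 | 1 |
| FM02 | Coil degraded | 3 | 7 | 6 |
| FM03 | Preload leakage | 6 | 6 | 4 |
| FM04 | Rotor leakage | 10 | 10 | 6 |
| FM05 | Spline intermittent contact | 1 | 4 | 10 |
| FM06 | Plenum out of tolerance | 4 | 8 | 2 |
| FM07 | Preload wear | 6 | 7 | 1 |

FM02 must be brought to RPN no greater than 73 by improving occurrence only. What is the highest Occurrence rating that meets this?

FM02: S=7, O=3, D=6 → current RPN = 126.
Fixed product = 42. Need 42 × O ≤ 73, so O ≤ 73/42 = 1.74.
Maximum integer Occurrence rating = 1 (gives RPN 42; O=2 would give 84 > 73).

1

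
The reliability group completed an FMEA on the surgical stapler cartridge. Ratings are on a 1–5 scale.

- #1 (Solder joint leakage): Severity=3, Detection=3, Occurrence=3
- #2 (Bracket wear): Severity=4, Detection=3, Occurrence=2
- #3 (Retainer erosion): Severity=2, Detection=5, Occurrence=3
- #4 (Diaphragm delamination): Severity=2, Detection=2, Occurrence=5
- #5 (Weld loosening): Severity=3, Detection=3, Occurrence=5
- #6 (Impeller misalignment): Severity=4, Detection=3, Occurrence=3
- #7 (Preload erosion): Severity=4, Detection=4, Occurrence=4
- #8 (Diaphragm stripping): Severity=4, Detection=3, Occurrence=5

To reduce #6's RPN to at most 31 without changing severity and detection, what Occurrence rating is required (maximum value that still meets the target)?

#6: S=4, O=3, D=3 → current RPN = 36.
Fixed product = 12. Need 12 × O ≤ 31, so O ≤ 31/12 = 2.58.
Maximum integer Occurrence rating = 2 (gives RPN 24; O=3 would give 36 > 31).

2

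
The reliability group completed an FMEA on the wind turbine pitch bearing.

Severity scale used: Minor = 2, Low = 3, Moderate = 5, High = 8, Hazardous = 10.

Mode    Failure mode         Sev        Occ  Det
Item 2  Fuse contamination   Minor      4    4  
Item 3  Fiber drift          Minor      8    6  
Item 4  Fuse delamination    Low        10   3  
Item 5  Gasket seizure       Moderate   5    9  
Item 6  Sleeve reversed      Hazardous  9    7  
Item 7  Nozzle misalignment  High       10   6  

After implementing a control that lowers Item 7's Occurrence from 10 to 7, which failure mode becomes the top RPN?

RPN = Severity × Occurrence × Detection:
  Item 2: 2 × 4 × 4 = 32
  Item 3: 2 × 8 × 6 = 96
  Item 4: 3 × 10 × 3 = 90
  Item 5: 5 × 5 × 9 = 225
  Item 6: 10 × 9 × 7 = 630
  Item 7: 8 × 10 × 6 = 480
After action: Item 7 → 8 × 7 × 6 = 336.
Revised RPNs: Item 6=630, Item 7=336, Item 5=225, Item 3=96, Item 4=90, Item 2=32.
Highest is now Item 6 (630).

Item 6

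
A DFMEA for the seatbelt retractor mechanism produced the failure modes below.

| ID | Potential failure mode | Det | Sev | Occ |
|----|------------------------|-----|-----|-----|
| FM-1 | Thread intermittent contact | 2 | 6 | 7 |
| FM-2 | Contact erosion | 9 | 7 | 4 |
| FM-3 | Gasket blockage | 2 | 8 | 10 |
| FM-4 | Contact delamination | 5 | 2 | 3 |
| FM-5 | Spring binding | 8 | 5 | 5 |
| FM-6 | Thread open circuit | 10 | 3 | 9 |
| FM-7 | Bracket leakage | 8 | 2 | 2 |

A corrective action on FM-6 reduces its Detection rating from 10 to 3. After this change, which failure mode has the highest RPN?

RPN = Severity × Occurrence × Detection:
  FM-1: 6 × 7 × 2 = 84
  FM-2: 7 × 4 × 9 = 252
  FM-3: 8 × 10 × 2 = 160
  FM-4: 2 × 3 × 5 = 30
  FM-5: 5 × 5 × 8 = 200
  FM-6: 3 × 9 × 10 = 270
  FM-7: 2 × 2 × 8 = 32
After action: FM-6 → 3 × 9 × 3 = 81.
Revised RPNs: FM-2=252, FM-5=200, FM-3=160, FM-1=84, FM-6=81, FM-7=32, FM-4=30.
Highest is now FM-2 (252).

FM-2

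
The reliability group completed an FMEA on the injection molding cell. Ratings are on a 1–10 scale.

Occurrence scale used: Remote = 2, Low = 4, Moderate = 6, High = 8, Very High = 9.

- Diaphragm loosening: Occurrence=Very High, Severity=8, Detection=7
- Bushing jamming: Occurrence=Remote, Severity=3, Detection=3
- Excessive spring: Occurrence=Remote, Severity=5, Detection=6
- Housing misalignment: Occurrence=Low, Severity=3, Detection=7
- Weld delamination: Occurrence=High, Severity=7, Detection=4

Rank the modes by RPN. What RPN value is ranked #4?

RPN = Severity × Occurrence × Detection:
  Diaphragm loosening: 8 × 9 × 7 = 504
  Bushing jamming: 3 × 2 × 3 = 18
  Excessive spring: 5 × 2 × 6 = 60
  Housing misalignment: 3 × 4 × 7 = 84
  Weld delamination: 7 × 8 × 4 = 224
Sorted descending: 504, 224, 84, 60, 18.
The fourth-highest RPN is 60 (Excessive spring).

60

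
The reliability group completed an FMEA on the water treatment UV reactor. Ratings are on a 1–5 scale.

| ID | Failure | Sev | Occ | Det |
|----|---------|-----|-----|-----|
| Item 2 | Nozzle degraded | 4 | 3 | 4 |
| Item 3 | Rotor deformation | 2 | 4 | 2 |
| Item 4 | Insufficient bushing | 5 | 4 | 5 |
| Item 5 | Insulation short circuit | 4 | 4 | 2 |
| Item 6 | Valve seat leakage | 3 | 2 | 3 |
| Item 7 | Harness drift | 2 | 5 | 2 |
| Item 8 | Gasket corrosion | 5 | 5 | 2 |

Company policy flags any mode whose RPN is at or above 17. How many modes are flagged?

RPN = Severity × Occurrence × Detection:
  Item 2: 4 × 3 × 4 = 48
  Item 3: 2 × 4 × 2 = 16
  Item 4: 5 × 4 × 5 = 100
  Item 5: 4 × 4 × 2 = 32
  Item 6: 3 × 2 × 3 = 18
  Item 7: 2 × 5 × 2 = 20
  Item 8: 5 × 5 × 2 = 50
Modes with RPN ≥ 17: Item 2 (48), Item 4 (100), Item 5 (32), Item 6 (18), Item 7 (20), Item 8 (50) → 6.

6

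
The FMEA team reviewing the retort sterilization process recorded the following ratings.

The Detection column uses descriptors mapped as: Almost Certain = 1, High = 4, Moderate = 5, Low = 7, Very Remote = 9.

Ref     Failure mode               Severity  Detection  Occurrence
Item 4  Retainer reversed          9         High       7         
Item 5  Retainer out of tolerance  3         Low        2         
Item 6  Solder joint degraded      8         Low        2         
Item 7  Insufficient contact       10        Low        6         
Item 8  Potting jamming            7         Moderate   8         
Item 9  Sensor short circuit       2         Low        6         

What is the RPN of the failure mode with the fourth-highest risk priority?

112

RPN = Severity × Occurrence × Detection:
  Item 4: 9 × 7 × 4 = 252
  Item 5: 3 × 2 × 7 = 42
  Item 6: 8 × 2 × 7 = 112
  Item 7: 10 × 6 × 7 = 420
  Item 8: 7 × 8 × 5 = 280
  Item 9: 2 × 6 × 7 = 84
Sorted descending: 420, 280, 252, 112, 84, 42.
The fourth-highest RPN is 112 (Item 6).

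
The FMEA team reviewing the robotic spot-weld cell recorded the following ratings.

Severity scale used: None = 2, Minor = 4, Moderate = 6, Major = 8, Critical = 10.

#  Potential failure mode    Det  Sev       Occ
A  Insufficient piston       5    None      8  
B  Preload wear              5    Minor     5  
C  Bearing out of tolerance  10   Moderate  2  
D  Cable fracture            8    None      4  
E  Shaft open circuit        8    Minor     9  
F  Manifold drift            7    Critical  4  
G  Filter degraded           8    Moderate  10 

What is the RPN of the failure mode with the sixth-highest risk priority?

RPN = Severity × Occurrence × Detection:
  A: 2 × 8 × 5 = 80
  B: 4 × 5 × 5 = 100
  C: 6 × 2 × 10 = 120
  D: 2 × 4 × 8 = 64
  E: 4 × 9 × 8 = 288
  F: 10 × 4 × 7 = 280
  G: 6 × 10 × 8 = 480
Sorted descending: 480, 288, 280, 120, 100, 80, 64.
The sixth-highest RPN is 80 (A).

80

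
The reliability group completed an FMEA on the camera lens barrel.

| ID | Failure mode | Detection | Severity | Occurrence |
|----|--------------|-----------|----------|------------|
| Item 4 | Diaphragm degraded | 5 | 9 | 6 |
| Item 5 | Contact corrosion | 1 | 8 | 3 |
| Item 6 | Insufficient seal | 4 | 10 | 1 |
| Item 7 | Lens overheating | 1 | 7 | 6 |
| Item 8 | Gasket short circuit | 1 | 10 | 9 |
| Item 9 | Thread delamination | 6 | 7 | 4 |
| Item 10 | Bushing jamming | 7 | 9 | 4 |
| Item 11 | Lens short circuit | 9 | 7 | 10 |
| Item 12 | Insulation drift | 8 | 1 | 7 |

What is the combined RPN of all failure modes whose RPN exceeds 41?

1508

RPN = Severity × Occurrence × Detection:
  Item 4: 9 × 6 × 5 = 270
  Item 5: 8 × 3 × 1 = 24
  Item 6: 10 × 1 × 4 = 40
  Item 7: 7 × 6 × 1 = 42
  Item 8: 10 × 9 × 1 = 90
  Item 9: 7 × 4 × 6 = 168
  Item 10: 9 × 4 × 7 = 252
  Item 11: 7 × 10 × 9 = 630
  Item 12: 1 × 7 × 8 = 56
RPN > 41: Item 4 (270), Item 7 (42), Item 8 (90), Item 9 (168), Item 10 (252), Item 11 (630), Item 12 (56).
Sum: 270 + 42 + 90 + 168 + 252 + 630 + 56 = 1508.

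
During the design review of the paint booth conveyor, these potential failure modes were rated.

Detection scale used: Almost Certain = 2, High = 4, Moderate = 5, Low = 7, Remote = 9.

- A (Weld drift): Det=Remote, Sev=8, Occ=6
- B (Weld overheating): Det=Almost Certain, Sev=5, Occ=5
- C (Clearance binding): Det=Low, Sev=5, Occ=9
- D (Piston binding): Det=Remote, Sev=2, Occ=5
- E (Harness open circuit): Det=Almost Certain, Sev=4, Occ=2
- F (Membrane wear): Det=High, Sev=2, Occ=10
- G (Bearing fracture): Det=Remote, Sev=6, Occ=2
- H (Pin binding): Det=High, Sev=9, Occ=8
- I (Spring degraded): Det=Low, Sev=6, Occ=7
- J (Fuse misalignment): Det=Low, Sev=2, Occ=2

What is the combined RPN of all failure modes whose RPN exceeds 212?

1329

RPN = Severity × Occurrence × Detection:
  A: 8 × 6 × 9 = 432
  B: 5 × 5 × 2 = 50
  C: 5 × 9 × 7 = 315
  D: 2 × 5 × 9 = 90
  E: 4 × 2 × 2 = 16
  F: 2 × 10 × 4 = 80
  G: 6 × 2 × 9 = 108
  H: 9 × 8 × 4 = 288
  I: 6 × 7 × 7 = 294
  J: 2 × 2 × 7 = 28
RPN > 212: A (432), C (315), H (288), I (294).
Sum: 432 + 315 + 288 + 294 = 1329.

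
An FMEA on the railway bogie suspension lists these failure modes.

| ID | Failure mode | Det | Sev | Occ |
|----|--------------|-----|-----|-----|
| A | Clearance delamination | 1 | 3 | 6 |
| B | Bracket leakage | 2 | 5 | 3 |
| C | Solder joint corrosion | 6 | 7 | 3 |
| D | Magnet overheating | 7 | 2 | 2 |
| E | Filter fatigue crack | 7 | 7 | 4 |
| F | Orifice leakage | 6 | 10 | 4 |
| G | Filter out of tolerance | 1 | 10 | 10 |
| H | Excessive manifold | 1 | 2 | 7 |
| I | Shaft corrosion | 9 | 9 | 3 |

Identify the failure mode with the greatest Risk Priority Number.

RPN = Severity × Occurrence × Detection:
  A: 3 × 6 × 1 = 18
  B: 5 × 3 × 2 = 30
  C: 7 × 3 × 6 = 126
  D: 2 × 2 × 7 = 28
  E: 7 × 4 × 7 = 196
  F: 10 × 4 × 6 = 240
  G: 10 × 10 × 1 = 100
  H: 2 × 7 × 1 = 14
  I: 9 × 3 × 9 = 243
Highest RPN is 243 → I.

I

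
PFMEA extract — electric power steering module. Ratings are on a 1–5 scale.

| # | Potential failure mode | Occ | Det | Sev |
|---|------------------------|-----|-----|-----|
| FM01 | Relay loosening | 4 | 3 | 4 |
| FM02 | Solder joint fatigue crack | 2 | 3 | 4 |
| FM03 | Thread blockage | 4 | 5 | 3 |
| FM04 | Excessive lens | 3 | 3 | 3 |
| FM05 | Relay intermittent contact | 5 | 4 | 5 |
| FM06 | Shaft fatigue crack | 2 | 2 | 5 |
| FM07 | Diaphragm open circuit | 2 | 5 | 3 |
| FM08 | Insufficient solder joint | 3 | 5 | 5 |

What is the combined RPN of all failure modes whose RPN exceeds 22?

364

RPN = Severity × Occurrence × Detection:
  FM01: 4 × 4 × 3 = 48
  FM02: 4 × 2 × 3 = 24
  FM03: 3 × 4 × 5 = 60
  FM04: 3 × 3 × 3 = 27
  FM05: 5 × 5 × 4 = 100
  FM06: 5 × 2 × 2 = 20
  FM07: 3 × 2 × 5 = 30
  FM08: 5 × 3 × 5 = 75
RPN > 22: FM01 (48), FM02 (24), FM03 (60), FM04 (27), FM05 (100), FM07 (30), FM08 (75).
Sum: 48 + 24 + 60 + 27 + 100 + 30 + 75 = 364.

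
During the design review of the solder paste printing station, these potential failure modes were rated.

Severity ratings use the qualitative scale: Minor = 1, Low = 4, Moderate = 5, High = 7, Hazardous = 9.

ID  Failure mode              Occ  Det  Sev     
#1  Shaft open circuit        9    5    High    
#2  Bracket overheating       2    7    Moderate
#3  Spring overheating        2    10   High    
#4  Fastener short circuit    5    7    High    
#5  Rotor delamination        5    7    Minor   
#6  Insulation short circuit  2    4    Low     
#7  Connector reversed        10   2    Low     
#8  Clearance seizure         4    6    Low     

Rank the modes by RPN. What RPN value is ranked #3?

RPN = Severity × Occurrence × Detection:
  #1: 7 × 9 × 5 = 315
  #2: 5 × 2 × 7 = 70
  #3: 7 × 2 × 10 = 140
  #4: 7 × 5 × 7 = 245
  #5: 1 × 5 × 7 = 35
  #6: 4 × 2 × 4 = 32
  #7: 4 × 10 × 2 = 80
  #8: 4 × 4 × 6 = 96
Sorted descending: 315, 245, 140, 96, 80, 70, 35, 32.
The third-highest RPN is 140 (#3).

140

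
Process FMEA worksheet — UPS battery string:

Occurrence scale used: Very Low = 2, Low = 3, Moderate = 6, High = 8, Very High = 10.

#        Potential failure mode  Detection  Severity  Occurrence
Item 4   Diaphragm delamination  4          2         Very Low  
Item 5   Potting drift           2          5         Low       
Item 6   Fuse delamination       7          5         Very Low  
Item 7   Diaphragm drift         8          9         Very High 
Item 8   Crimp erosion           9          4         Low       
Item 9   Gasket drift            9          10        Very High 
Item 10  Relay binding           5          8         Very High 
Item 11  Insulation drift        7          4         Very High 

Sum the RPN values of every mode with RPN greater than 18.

RPN = Severity × Occurrence × Detection:
  Item 4: 2 × 2 × 4 = 16
  Item 5: 5 × 3 × 2 = 30
  Item 6: 5 × 2 × 7 = 70
  Item 7: 9 × 10 × 8 = 720
  Item 8: 4 × 3 × 9 = 108
  Item 9: 10 × 10 × 9 = 900
  Item 10: 8 × 10 × 5 = 400
  Item 11: 4 × 10 × 7 = 280
RPN > 18: Item 5 (30), Item 6 (70), Item 7 (720), Item 8 (108), Item 9 (900), Item 10 (400), Item 11 (280).
Sum: 30 + 70 + 720 + 108 + 900 + 400 + 280 = 2508.

2508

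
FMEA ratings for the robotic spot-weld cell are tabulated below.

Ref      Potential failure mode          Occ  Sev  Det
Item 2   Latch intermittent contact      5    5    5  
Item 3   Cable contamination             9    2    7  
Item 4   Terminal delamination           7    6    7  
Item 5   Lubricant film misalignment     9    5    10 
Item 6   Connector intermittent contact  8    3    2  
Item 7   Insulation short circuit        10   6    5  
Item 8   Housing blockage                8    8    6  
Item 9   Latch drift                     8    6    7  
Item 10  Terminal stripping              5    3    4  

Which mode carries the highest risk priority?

Item 5

RPN = Severity × Occurrence × Detection:
  Item 2: 5 × 5 × 5 = 125
  Item 3: 2 × 9 × 7 = 126
  Item 4: 6 × 7 × 7 = 294
  Item 5: 5 × 9 × 10 = 450
  Item 6: 3 × 8 × 2 = 48
  Item 7: 6 × 10 × 5 = 300
  Item 8: 8 × 8 × 6 = 384
  Item 9: 6 × 8 × 7 = 336
  Item 10: 3 × 5 × 4 = 60
Highest RPN is 450 → Item 5.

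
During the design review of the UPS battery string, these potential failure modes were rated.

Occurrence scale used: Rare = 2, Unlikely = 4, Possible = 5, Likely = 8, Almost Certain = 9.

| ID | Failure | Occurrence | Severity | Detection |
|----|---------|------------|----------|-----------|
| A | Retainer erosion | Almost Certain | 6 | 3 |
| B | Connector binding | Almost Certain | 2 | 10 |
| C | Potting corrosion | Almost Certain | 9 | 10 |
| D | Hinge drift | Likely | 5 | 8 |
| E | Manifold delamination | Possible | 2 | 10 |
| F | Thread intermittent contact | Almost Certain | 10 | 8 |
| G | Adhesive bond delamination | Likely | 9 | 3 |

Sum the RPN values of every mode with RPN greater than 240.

RPN = Severity × Occurrence × Detection:
  A: 6 × 9 × 3 = 162
  B: 2 × 9 × 10 = 180
  C: 9 × 9 × 10 = 810
  D: 5 × 8 × 8 = 320
  E: 2 × 5 × 10 = 100
  F: 10 × 9 × 8 = 720
  G: 9 × 8 × 3 = 216
RPN > 240: C (810), D (320), F (720).
Sum: 810 + 320 + 720 = 1850.

1850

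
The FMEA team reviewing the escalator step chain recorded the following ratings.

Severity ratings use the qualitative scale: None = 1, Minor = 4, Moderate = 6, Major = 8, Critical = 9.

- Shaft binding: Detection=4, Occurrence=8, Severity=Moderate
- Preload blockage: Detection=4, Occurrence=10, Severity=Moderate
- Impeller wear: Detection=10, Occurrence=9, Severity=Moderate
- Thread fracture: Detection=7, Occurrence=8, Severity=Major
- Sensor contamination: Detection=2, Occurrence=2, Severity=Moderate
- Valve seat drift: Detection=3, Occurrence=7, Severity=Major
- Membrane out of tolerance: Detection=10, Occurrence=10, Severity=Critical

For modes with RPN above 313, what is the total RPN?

1888

RPN = Severity × Occurrence × Detection:
  Shaft binding: 6 × 8 × 4 = 192
  Preload blockage: 6 × 10 × 4 = 240
  Impeller wear: 6 × 9 × 10 = 540
  Thread fracture: 8 × 8 × 7 = 448
  Sensor contamination: 6 × 2 × 2 = 24
  Valve seat drift: 8 × 7 × 3 = 168
  Membrane out of tolerance: 9 × 10 × 10 = 900
RPN > 313: Impeller wear (540), Thread fracture (448), Membrane out of tolerance (900).
Sum: 540 + 448 + 900 = 1888.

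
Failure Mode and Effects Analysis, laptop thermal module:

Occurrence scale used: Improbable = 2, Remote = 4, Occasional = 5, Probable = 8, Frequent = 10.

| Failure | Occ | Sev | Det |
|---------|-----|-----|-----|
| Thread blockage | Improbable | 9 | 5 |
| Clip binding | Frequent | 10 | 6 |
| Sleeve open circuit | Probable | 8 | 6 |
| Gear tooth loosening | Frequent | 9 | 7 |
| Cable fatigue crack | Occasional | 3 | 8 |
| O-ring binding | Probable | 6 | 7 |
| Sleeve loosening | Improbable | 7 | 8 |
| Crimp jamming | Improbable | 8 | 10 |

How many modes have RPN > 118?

RPN = Severity × Occurrence × Detection:
  Thread blockage: 9 × 2 × 5 = 90
  Clip binding: 10 × 10 × 6 = 600
  Sleeve open circuit: 8 × 8 × 6 = 384
  Gear tooth loosening: 9 × 10 × 7 = 630
  Cable fatigue crack: 3 × 5 × 8 = 120
  O-ring binding: 6 × 8 × 7 = 336
  Sleeve loosening: 7 × 2 × 8 = 112
  Crimp jamming: 8 × 2 × 10 = 160
Modes with RPN > 118: Clip binding (600), Sleeve open circuit (384), Gear tooth loosening (630), Cable fatigue crack (120), O-ring binding (336), Crimp jamming (160) → 6.

6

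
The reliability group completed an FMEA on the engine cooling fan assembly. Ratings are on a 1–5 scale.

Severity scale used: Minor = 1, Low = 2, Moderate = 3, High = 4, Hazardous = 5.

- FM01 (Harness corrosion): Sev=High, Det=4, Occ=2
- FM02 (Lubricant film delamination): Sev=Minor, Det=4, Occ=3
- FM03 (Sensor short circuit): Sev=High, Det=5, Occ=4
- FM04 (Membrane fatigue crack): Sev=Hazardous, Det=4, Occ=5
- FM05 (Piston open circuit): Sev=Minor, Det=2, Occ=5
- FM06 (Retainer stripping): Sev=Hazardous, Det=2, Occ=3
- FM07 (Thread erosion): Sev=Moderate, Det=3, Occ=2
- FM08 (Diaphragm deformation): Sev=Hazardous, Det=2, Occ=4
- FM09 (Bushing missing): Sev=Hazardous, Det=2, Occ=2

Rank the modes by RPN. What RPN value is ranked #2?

80

RPN = Severity × Occurrence × Detection:
  FM01: 4 × 2 × 4 = 32
  FM02: 1 × 3 × 4 = 12
  FM03: 4 × 4 × 5 = 80
  FM04: 5 × 5 × 4 = 100
  FM05: 1 × 5 × 2 = 10
  FM06: 5 × 3 × 2 = 30
  FM07: 3 × 2 × 3 = 18
  FM08: 5 × 4 × 2 = 40
  FM09: 5 × 2 × 2 = 20
Sorted descending: 100, 80, 40, 32, 30, 20, 18, 12, 10.
The second-highest RPN is 80 (FM03).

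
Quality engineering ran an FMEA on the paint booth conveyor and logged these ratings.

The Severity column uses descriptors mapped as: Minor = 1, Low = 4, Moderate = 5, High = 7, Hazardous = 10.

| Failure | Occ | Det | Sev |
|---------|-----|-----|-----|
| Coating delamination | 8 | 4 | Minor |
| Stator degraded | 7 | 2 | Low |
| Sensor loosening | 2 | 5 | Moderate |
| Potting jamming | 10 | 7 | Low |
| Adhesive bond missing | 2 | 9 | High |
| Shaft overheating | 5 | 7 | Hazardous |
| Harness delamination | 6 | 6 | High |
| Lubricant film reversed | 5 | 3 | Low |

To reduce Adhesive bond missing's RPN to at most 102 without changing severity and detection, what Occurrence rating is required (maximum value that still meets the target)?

Adhesive bond missing: S=7, O=2, D=9 → current RPN = 126.
Fixed product = 63. Need 63 × O ≤ 102, so O ≤ 102/63 = 1.62.
Maximum integer Occurrence rating = 1 (gives RPN 63; O=2 would give 126 > 102).

1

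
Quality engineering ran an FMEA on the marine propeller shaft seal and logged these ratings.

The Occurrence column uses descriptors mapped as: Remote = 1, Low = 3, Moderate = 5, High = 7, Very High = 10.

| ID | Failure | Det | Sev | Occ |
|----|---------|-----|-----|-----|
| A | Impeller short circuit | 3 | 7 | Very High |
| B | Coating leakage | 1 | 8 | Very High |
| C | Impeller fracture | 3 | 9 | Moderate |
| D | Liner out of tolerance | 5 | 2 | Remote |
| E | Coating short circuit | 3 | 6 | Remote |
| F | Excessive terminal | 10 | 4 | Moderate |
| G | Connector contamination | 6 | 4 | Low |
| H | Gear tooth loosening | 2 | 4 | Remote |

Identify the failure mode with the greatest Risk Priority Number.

RPN = Severity × Occurrence × Detection:
  A: 7 × 10 × 3 = 210
  B: 8 × 10 × 1 = 80
  C: 9 × 5 × 3 = 135
  D: 2 × 1 × 5 = 10
  E: 6 × 1 × 3 = 18
  F: 4 × 5 × 10 = 200
  G: 4 × 3 × 6 = 72
  H: 4 × 1 × 2 = 8
Highest RPN is 210 → A.

A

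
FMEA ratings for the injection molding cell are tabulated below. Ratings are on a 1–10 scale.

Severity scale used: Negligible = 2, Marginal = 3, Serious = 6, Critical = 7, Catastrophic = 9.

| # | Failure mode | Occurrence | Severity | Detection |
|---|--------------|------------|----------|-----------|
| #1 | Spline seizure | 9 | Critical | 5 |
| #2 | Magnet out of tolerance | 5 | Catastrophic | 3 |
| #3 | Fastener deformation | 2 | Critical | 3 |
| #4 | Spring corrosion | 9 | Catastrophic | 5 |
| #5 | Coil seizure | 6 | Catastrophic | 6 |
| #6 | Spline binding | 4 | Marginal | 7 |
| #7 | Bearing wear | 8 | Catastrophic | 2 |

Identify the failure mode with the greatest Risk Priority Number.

#4

RPN = Severity × Occurrence × Detection:
  #1: 7 × 9 × 5 = 315
  #2: 9 × 5 × 3 = 135
  #3: 7 × 2 × 3 = 42
  #4: 9 × 9 × 5 = 405
  #5: 9 × 6 × 6 = 324
  #6: 3 × 4 × 7 = 84
  #7: 9 × 8 × 2 = 144
Highest RPN is 405 → #4.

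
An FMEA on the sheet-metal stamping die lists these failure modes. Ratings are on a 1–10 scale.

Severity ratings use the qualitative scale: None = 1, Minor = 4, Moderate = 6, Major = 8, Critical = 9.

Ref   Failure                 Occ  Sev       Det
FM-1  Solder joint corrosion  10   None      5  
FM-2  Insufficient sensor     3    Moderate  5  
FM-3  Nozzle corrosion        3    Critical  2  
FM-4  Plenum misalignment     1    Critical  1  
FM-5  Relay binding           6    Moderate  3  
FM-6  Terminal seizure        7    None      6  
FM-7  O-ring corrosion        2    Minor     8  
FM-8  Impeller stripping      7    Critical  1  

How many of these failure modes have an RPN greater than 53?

RPN = Severity × Occurrence × Detection:
  FM-1: 1 × 10 × 5 = 50
  FM-2: 6 × 3 × 5 = 90
  FM-3: 9 × 3 × 2 = 54
  FM-4: 9 × 1 × 1 = 9
  FM-5: 6 × 6 × 3 = 108
  FM-6: 1 × 7 × 6 = 42
  FM-7: 4 × 2 × 8 = 64
  FM-8: 9 × 7 × 1 = 63
Modes with RPN > 53: FM-2 (90), FM-3 (54), FM-5 (108), FM-7 (64), FM-8 (63) → 5.

5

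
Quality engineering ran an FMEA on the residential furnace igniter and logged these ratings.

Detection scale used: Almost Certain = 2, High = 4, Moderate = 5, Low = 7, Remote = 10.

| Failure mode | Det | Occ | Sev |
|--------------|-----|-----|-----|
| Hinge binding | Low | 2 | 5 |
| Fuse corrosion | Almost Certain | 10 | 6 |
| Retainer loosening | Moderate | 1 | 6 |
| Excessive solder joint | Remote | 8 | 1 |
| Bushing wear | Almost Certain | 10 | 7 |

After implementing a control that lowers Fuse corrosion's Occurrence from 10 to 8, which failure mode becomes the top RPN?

RPN = Severity × Occurrence × Detection:
  Hinge binding: 5 × 2 × 7 = 70
  Fuse corrosion: 6 × 10 × 2 = 120
  Retainer loosening: 6 × 1 × 5 = 30
  Excessive solder joint: 1 × 8 × 10 = 80
  Bushing wear: 7 × 10 × 2 = 140
After action: Fuse corrosion → 6 × 8 × 2 = 96.
Revised RPNs: Bushing wear=140, Fuse corrosion=96, Excessive solder joint=80, Hinge binding=70, Retainer loosening=30.
Highest is now Bushing wear (140).

Bushing wear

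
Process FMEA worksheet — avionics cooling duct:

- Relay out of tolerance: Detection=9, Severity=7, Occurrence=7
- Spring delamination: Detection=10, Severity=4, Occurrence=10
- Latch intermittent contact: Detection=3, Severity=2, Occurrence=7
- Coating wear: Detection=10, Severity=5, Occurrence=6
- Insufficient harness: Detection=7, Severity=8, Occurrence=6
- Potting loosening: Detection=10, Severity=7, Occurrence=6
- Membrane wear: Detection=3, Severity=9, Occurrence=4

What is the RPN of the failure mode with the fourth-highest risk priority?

RPN = Severity × Occurrence × Detection:
  Relay out of tolerance: 7 × 7 × 9 = 441
  Spring delamination: 4 × 10 × 10 = 400
  Latch intermittent contact: 2 × 7 × 3 = 42
  Coating wear: 5 × 6 × 10 = 300
  Insufficient harness: 8 × 6 × 7 = 336
  Potting loosening: 7 × 6 × 10 = 420
  Membrane wear: 9 × 4 × 3 = 108
Sorted descending: 441, 420, 400, 336, 300, 108, 42.
The fourth-highest RPN is 336 (Insufficient harness).

336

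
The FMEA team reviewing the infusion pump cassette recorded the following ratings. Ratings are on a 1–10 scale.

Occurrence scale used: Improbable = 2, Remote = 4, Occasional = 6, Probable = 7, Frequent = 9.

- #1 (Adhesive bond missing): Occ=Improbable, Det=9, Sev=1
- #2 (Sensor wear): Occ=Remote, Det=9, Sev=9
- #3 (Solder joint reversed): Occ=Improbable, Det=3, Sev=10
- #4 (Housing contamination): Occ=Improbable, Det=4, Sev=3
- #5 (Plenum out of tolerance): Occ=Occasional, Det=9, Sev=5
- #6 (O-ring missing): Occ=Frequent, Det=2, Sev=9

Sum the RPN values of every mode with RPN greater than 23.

840

RPN = Severity × Occurrence × Detection:
  #1: 1 × 2 × 9 = 18
  #2: 9 × 4 × 9 = 324
  #3: 10 × 2 × 3 = 60
  #4: 3 × 2 × 4 = 24
  #5: 5 × 6 × 9 = 270
  #6: 9 × 9 × 2 = 162
RPN > 23: #2 (324), #3 (60), #4 (24), #5 (270), #6 (162).
Sum: 324 + 60 + 24 + 270 + 162 = 840.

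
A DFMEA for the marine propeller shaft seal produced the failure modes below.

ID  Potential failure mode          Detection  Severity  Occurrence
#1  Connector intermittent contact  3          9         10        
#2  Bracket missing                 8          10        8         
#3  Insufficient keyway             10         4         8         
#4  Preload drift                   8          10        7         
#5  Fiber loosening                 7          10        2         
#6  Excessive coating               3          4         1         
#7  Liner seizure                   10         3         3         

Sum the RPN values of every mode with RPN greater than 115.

RPN = Severity × Occurrence × Detection:
  #1: 9 × 10 × 3 = 270
  #2: 10 × 8 × 8 = 640
  #3: 4 × 8 × 10 = 320
  #4: 10 × 7 × 8 = 560
  #5: 10 × 2 × 7 = 140
  #6: 4 × 1 × 3 = 12
  #7: 3 × 3 × 10 = 90
RPN > 115: #1 (270), #2 (640), #3 (320), #4 (560), #5 (140).
Sum: 270 + 640 + 320 + 560 + 140 = 1930.

1930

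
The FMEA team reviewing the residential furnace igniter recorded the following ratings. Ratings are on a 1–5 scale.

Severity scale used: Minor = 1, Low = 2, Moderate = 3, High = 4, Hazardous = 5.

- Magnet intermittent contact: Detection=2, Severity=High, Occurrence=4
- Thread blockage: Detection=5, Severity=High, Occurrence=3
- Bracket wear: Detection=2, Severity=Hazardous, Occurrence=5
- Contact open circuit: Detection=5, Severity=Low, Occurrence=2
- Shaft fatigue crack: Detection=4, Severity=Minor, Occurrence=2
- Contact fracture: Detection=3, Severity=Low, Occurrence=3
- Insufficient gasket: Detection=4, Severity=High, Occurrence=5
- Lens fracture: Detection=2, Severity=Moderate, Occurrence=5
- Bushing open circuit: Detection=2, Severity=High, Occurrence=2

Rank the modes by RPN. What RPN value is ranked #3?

RPN = Severity × Occurrence × Detection:
  Magnet intermittent contact: 4 × 4 × 2 = 32
  Thread blockage: 4 × 3 × 5 = 60
  Bracket wear: 5 × 5 × 2 = 50
  Contact open circuit: 2 × 2 × 5 = 20
  Shaft fatigue crack: 1 × 2 × 4 = 8
  Contact fracture: 2 × 3 × 3 = 18
  Insufficient gasket: 4 × 5 × 4 = 80
  Lens fracture: 3 × 5 × 2 = 30
  Bushing open circuit: 4 × 2 × 2 = 16
Sorted descending: 80, 60, 50, 32, 30, 20, 18, 16, 8.
The third-highest RPN is 50 (Bracket wear).

50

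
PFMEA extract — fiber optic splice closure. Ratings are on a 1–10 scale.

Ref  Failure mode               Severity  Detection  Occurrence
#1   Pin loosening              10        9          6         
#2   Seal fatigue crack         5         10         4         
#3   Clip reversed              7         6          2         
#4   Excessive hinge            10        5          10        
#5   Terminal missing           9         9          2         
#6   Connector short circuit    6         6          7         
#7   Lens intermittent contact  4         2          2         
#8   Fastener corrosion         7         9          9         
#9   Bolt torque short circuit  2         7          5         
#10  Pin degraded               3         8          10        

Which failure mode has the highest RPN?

RPN = Severity × Occurrence × Detection:
  #1: 10 × 6 × 9 = 540
  #2: 5 × 4 × 10 = 200
  #3: 7 × 2 × 6 = 84
  #4: 10 × 10 × 5 = 500
  #5: 9 × 2 × 9 = 162
  #6: 6 × 7 × 6 = 252
  #7: 4 × 2 × 2 = 16
  #8: 7 × 9 × 9 = 567
  #9: 2 × 5 × 7 = 70
  #10: 3 × 10 × 8 = 240
Highest RPN is 567 → #8.

#8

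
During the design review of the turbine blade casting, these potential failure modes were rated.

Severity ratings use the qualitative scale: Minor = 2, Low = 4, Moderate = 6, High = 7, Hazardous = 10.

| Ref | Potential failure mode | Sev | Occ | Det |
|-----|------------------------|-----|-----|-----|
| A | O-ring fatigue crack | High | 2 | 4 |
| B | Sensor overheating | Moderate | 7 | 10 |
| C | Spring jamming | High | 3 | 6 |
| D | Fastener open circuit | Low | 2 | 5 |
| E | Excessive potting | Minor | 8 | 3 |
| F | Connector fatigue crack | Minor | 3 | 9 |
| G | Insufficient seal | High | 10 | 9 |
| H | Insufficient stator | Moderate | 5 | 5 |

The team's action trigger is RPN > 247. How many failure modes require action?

2

RPN = Severity × Occurrence × Detection:
  A: 7 × 2 × 4 = 56
  B: 6 × 7 × 10 = 420
  C: 7 × 3 × 6 = 126
  D: 4 × 2 × 5 = 40
  E: 2 × 8 × 3 = 48
  F: 2 × 3 × 9 = 54
  G: 7 × 10 × 9 = 630
  H: 6 × 5 × 5 = 150
Modes with RPN > 247: B (420), G (630) → 2.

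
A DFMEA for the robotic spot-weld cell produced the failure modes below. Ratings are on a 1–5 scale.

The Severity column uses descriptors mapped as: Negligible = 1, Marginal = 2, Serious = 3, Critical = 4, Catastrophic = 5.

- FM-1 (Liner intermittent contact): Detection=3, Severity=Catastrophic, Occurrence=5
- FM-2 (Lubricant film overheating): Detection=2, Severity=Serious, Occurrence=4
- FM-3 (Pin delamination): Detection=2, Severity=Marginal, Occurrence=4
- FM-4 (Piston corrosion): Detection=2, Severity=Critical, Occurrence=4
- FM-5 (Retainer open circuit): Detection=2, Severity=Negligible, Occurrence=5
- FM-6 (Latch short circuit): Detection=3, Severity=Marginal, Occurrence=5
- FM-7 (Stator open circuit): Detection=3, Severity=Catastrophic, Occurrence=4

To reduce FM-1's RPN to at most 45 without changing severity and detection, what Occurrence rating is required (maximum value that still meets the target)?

FM-1: S=5, O=5, D=3 → current RPN = 75.
Fixed product = 15. Need 15 × O ≤ 45, so O ≤ 45/15 = 3.00.
Maximum integer Occurrence rating = 3 (gives RPN 45; O=4 would give 60 > 45).

3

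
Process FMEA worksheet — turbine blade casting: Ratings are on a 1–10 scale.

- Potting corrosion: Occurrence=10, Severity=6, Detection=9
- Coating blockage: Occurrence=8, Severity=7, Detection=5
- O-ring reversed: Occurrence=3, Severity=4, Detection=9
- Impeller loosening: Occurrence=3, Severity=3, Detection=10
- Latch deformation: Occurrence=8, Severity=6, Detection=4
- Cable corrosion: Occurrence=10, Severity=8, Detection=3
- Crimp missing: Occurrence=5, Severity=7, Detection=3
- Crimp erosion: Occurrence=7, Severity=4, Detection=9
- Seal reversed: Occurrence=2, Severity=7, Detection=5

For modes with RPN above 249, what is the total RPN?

RPN = Severity × Occurrence × Detection:
  Potting corrosion: 6 × 10 × 9 = 540
  Coating blockage: 7 × 8 × 5 = 280
  O-ring reversed: 4 × 3 × 9 = 108
  Impeller loosening: 3 × 3 × 10 = 90
  Latch deformation: 6 × 8 × 4 = 192
  Cable corrosion: 8 × 10 × 3 = 240
  Crimp missing: 7 × 5 × 3 = 105
  Crimp erosion: 4 × 7 × 9 = 252
  Seal reversed: 7 × 2 × 5 = 70
RPN > 249: Potting corrosion (540), Coating blockage (280), Crimp erosion (252).
Sum: 540 + 280 + 252 = 1072.

1072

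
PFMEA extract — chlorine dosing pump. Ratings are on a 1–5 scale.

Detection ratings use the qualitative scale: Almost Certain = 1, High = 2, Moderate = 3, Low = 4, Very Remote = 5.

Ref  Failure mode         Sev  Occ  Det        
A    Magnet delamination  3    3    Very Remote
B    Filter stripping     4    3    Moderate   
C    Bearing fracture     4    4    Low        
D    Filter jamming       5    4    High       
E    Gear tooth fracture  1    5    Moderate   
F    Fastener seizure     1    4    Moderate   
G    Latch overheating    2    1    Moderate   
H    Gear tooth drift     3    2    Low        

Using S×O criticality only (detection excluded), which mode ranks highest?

D

Criticality = Severity × Occurrence:
  A: 3 × 3 = 9
  B: 4 × 3 = 12
  C: 4 × 4 = 16
  D: 5 × 4 = 20
  E: 1 × 5 = 5
  F: 1 × 4 = 4
  G: 2 × 1 = 2
  H: 3 × 2 = 6
Highest criticality is 20 → D.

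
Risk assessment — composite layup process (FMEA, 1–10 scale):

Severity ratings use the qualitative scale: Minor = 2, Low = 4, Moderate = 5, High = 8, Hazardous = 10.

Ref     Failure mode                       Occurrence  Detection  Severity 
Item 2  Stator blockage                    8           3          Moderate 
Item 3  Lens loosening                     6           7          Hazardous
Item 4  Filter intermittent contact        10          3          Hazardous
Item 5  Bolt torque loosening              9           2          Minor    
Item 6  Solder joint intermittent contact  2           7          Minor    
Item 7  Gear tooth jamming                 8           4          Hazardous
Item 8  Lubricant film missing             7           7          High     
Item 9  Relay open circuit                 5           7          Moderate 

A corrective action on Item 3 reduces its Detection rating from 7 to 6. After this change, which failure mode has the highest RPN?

Item 8

RPN = Severity × Occurrence × Detection:
  Item 2: 5 × 8 × 3 = 120
  Item 3: 10 × 6 × 7 = 420
  Item 4: 10 × 10 × 3 = 300
  Item 5: 2 × 9 × 2 = 36
  Item 6: 2 × 2 × 7 = 28
  Item 7: 10 × 8 × 4 = 320
  Item 8: 8 × 7 × 7 = 392
  Item 9: 5 × 5 × 7 = 175
After action: Item 3 → 10 × 6 × 6 = 360.
Revised RPNs: Item 8=392, Item 3=360, Item 7=320, Item 4=300, Item 9=175, Item 2=120, Item 5=36, Item 6=28.
Highest is now Item 8 (392).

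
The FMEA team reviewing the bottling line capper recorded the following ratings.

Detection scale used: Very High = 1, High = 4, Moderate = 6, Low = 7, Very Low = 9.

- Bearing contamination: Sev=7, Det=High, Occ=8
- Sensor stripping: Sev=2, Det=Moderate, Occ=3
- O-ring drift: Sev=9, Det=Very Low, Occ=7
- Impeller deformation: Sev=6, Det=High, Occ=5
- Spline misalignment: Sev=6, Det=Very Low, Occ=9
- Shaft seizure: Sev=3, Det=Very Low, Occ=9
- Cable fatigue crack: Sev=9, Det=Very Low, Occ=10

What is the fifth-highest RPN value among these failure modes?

RPN = Severity × Occurrence × Detection:
  Bearing contamination: 7 × 8 × 4 = 224
  Sensor stripping: 2 × 3 × 6 = 36
  O-ring drift: 9 × 7 × 9 = 567
  Impeller deformation: 6 × 5 × 4 = 120
  Spline misalignment: 6 × 9 × 9 = 486
  Shaft seizure: 3 × 9 × 9 = 243
  Cable fatigue crack: 9 × 10 × 9 = 810
Sorted descending: 810, 567, 486, 243, 224, 120, 36.
The fifth-highest RPN is 224 (Bearing contamination).

224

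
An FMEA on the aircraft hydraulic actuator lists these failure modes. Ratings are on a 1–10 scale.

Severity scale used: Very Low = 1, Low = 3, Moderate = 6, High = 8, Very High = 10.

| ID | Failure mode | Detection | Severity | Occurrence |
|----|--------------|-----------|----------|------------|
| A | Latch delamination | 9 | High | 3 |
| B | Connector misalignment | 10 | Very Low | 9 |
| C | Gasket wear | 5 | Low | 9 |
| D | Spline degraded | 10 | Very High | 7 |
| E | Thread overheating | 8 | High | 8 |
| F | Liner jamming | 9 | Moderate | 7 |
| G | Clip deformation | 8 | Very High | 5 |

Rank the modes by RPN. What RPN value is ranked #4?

RPN = Severity × Occurrence × Detection:
  A: 8 × 3 × 9 = 216
  B: 1 × 9 × 10 = 90
  C: 3 × 9 × 5 = 135
  D: 10 × 7 × 10 = 700
  E: 8 × 8 × 8 = 512
  F: 6 × 7 × 9 = 378
  G: 10 × 5 × 8 = 400
Sorted descending: 700, 512, 400, 378, 216, 135, 90.
The fourth-highest RPN is 378 (F).

378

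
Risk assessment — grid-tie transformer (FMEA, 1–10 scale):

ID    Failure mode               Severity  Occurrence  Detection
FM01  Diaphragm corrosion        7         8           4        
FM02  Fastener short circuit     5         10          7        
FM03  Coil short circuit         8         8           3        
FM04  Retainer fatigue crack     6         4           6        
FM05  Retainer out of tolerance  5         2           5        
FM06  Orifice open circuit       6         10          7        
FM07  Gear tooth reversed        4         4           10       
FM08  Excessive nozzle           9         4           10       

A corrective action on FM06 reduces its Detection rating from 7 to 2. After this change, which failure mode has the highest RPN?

RPN = Severity × Occurrence × Detection:
  FM01: 7 × 8 × 4 = 224
  FM02: 5 × 10 × 7 = 350
  FM03: 8 × 8 × 3 = 192
  FM04: 6 × 4 × 6 = 144
  FM05: 5 × 2 × 5 = 50
  FM06: 6 × 10 × 7 = 420
  FM07: 4 × 4 × 10 = 160
  FM08: 9 × 4 × 10 = 360
After action: FM06 → 6 × 10 × 2 = 120.
Revised RPNs: FM08=360, FM02=350, FM01=224, FM03=192, FM07=160, FM04=144, FM06=120, FM05=50.
Highest is now FM08 (360).

FM08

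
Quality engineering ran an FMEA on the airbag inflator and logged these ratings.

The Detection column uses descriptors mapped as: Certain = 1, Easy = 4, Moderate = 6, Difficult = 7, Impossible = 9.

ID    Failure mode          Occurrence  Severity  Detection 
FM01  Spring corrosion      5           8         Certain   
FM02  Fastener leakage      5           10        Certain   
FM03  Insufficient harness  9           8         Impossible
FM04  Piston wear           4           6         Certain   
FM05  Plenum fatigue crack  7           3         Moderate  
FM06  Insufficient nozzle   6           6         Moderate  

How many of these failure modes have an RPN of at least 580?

RPN = Severity × Occurrence × Detection:
  FM01: 8 × 5 × 1 = 40
  FM02: 10 × 5 × 1 = 50
  FM03: 8 × 9 × 9 = 648
  FM04: 6 × 4 × 1 = 24
  FM05: 3 × 7 × 6 = 126
  FM06: 6 × 6 × 6 = 216
Modes with RPN ≥ 580: FM03 (648) → 1.

1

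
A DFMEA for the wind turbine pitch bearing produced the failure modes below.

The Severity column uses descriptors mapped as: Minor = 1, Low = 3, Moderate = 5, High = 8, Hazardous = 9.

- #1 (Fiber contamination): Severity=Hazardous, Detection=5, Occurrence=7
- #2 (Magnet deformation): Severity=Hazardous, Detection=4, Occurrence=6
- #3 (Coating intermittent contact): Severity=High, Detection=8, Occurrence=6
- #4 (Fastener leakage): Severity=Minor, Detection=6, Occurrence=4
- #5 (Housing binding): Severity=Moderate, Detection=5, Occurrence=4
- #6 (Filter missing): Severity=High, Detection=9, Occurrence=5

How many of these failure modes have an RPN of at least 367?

RPN = Severity × Occurrence × Detection:
  #1: 9 × 7 × 5 = 315
  #2: 9 × 6 × 4 = 216
  #3: 8 × 6 × 8 = 384
  #4: 1 × 4 × 6 = 24
  #5: 5 × 4 × 5 = 100
  #6: 8 × 5 × 9 = 360
Modes with RPN ≥ 367: #3 (384) → 1.

1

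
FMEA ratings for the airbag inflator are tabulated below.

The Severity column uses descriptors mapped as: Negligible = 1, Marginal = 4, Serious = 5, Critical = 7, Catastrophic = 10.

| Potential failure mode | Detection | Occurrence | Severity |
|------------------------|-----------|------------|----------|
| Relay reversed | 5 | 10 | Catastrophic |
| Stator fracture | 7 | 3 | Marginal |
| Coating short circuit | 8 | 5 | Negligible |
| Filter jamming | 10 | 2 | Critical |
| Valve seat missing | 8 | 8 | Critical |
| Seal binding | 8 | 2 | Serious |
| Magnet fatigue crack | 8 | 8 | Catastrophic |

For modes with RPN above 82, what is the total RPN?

RPN = Severity × Occurrence × Detection:
  Relay reversed: 10 × 10 × 5 = 500
  Stator fracture: 4 × 3 × 7 = 84
  Coating short circuit: 1 × 5 × 8 = 40
  Filter jamming: 7 × 2 × 10 = 140
  Valve seat missing: 7 × 8 × 8 = 448
  Seal binding: 5 × 2 × 8 = 80
  Magnet fatigue crack: 10 × 8 × 8 = 640
RPN > 82: Relay reversed (500), Stator fracture (84), Filter jamming (140), Valve seat missing (448), Magnet fatigue crack (640).
Sum: 500 + 84 + 140 + 448 + 640 = 1812.

1812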